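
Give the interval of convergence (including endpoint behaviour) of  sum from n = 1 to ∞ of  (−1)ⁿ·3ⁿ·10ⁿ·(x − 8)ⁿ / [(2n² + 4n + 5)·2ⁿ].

[119/15, 121/15]

Apply the ratio test: |a_{n+1}| / |a_n| = [(2n² + 4n + 5)/(2(n+1)² + 4(n+1) + 5)] · 3·10/2, which tends to 15 as n → ∞.
Convergence for |x − 8| · 15 < 1, i.e. |x − 8| < 1/15. So R = 1/15.
At x = 121/15: the terms are on the order of 1/n², so the series converges absolutely by comparison with the p-series (p = 2 > 1).
When x = 119/15, the terms are on the order of 1/n², so the series converges absolutely by comparison with the p-series (p = 2 > 1).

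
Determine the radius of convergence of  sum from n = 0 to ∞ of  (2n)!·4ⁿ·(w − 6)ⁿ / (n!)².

Ratio test: |a_{n+1}/a_n| = (2n+1)·(2n+2)/(n+1)² · 4 → 16 as n → ∞.
Thus R = 1/(16) = 1/16.

R = 1/16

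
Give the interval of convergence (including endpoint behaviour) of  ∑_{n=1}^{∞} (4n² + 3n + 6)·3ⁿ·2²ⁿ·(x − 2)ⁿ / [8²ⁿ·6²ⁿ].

The ratio of consecutive coefficients is [(4(n+1)² + 3(n+1) + 6)/(4n² + 3n + 6)] · 3·4/(64·36) → 1/192.
Thus R = 1/(1/192) = 192.
When x = 194, the terms have absolute value of order n², which does not tend to 0, so the series diverges by the divergence test.
Endpoint x = -190: the n-th term does not approach 0; divergence by the term test.

(-190, 194)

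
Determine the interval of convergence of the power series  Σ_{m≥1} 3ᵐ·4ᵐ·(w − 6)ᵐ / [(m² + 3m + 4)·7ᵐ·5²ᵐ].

[-103/12, 247/12]

The ratio of consecutive coefficients is [(m² + 3m + 4)/((m+1)² + 3(m+1) + 4)] · 3·4/(7·25) → 12/175.
Thus R = 1/(12/175) = 175/12.
Check w = 247/12: the series is dominated by a constant times Σ 1/m², which converges (p = 2 > 1).
Check w = -103/12: the series is dominated by a constant times Σ 1/m², which converges (p = 2 > 1).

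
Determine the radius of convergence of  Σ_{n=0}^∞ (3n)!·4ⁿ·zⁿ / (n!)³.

By the ratio test, |a_{n+1}/a_n| = (3n+1)·(3n+2)·(3n+3)/(n+1)³ · 4 → 108.
Thus R = 1/(108) = 1/108.

R = 1/108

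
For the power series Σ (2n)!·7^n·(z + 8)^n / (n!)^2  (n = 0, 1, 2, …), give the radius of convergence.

By the ratio test, |a_{n+1}/a_n| = (2n+1)·(2n+2)/(n+1)² · 7 → 28.
The series converges when 28 · |z + 8| < 1, giving R = 1/28.

R = 1/28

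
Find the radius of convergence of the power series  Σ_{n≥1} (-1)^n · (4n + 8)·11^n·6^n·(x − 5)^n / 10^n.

By the ratio test, |a_{n+1}/a_n| = [(4(n+1) + 8)/(4n + 8)] · 11·6/10 → 33/5.
The series converges when 33/5 · |x − 5| < 1, giving R = 5/33.

R = 5/33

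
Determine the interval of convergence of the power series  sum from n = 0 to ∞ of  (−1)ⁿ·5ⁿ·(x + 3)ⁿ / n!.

(−∞, ∞)

By the ratio test, |a_{n+1}/a_n| = 5 · 1/(n+1) → 0.
Since the limit is 0 < 1 for every x, the series converges on all of ℝ and R = ∞.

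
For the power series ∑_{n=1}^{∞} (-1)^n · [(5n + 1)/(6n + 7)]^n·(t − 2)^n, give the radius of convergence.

By the Cauchy root test, |a_n|^(1/n) = (5n + 1)/(6n + 7) → 5/6.
Thus R = 1/(5/6) = 6/5.

R = 6/5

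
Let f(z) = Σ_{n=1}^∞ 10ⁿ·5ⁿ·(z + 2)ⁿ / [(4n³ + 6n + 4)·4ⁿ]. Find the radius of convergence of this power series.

The ratio of consecutive coefficients is [(4n³ + 6n + 4)/(4(n+1)³ + 6(n+1) + 4)] · 10·5/4 → 25/2.
The series converges when 25/2 · |z + 2| < 1, giving R = 2/25.

R = 2/25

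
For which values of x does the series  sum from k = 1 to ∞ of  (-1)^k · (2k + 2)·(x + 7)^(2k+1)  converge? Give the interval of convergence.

By the ratio test, |a_{k+1}/a_k| = (2(k+1) + 2)/(2k + 2) → 1.
Since the exponent of (x + 7) increases by 2 each term, convergence requires |x + 7|² < 1, hence R = 1.
When x = -6, the terms do not tend to 0, so the series diverges.
Check x = -8: the terms have absolute value of order k, which does not tend to 0, so the series diverges by the divergence test.

(-8, -6)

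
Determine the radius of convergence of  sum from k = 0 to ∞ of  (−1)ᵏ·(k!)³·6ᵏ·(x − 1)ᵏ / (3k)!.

R = 9/2

By the ratio test, |a_{k+1}/a_k| = (k+1)³/[(3k+1)·(3k+2)·(3k+3)] · 6 → 2/9.
The series converges when 2/9 · |x − 1| < 1, giving R = 9/2.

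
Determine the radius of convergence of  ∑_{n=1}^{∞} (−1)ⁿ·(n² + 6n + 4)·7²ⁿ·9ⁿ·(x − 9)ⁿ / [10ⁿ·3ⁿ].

The ratio of consecutive coefficients is [((n+1)² + 6(n+1) + 4)/(n² + 6n + 4)] · 49·9/(10·3) → 147/10.
The series converges when 147/10 · |x − 9| < 1, giving R = 10/147.

R = 10/147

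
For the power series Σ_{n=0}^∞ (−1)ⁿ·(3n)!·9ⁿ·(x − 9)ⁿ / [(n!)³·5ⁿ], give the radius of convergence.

R = 5/243

Apply the ratio test: |a_{n+1}| / |a_n| = (3n+1)·(3n+2)·(3n+3)/(n+1)³ · 9/5, which tends to 243/5 as n → ∞.
The series converges when 243/5 · |x − 9| < 1, giving R = 5/243.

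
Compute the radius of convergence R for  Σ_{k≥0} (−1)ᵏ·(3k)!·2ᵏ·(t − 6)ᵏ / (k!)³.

Ratio test: |a_{k+1}/a_k| = (3k+1)·(3k+2)·(3k+3)/(k+1)³ · 2 → 54 as k → ∞.
Convergence for |t − 6| · 54 < 1, i.e. |t − 6| < 1/54. So R = 1/54.

R = 1/54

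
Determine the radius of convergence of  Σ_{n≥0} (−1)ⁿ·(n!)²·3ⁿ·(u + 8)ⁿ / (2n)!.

By the ratio test, |a_{n+1}/a_n| = (n+1)²/[(2n+1)·(2n+2)] · 3 → 3/4.
Thus R = 1/(3/4) = 4/3.

R = 4/3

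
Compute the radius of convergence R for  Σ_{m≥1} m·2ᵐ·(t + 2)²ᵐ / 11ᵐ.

R = √22/2

Apply the ratio test: |a_{m+1}| / |a_m| = [(m+1)/m] · 2/11, which tends to 2/11 as m → ∞.
Writing y = (t + 2)², the series in y has radius 11/2, so |t + 2| < √(11/2) and R = √22/2.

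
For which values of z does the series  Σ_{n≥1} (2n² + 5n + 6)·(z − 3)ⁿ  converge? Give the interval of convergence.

The ratio of consecutive coefficients is (2(n+1)² + 5(n+1) + 6)/(2n² + 5n + 6) → 1.
So the series converges when |z − 3| < 1 and diverges when |z − 3| > 1; R = 1.
At z = 4: the terms do not tend to 0, so the series diverges.
Check z = 2: the terms do not tend to 0, so the series diverges.

(2, 4)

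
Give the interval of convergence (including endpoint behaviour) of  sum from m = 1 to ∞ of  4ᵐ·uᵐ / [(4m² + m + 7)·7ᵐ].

By the ratio test, |a_{m+1}/a_m| = [(4m² + m + 7)/(4(m+1)² + (m+1) + 7)] · 4/7 → 4/7.
Hence the series converges for |u| < 1/(4/7) = 7/4, so the radius of convergence is 7/4.
At u = 7/4: absolute convergence follows by limit comparison with Σ 1/m².
When u = -7/4, the terms are on the order of 1/m², so the series converges absolutely by comparison with the p-series (p = 2 > 1).

[-7/4, 7/4]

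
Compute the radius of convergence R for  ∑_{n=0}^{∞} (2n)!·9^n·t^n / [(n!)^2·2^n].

Ratio test: |a_{n+1}/a_n| = (2n+1)·(2n+2)/(n+1)² · 9/2 → 18 as n → ∞.
Thus R = 1/(18) = 1/18.

R = 1/18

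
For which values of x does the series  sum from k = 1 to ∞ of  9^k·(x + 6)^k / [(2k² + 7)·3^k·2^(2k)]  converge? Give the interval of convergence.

[-22/3, -14/3]

Apply the ratio test: |a_{k+1}| / |a_k| = [(2k² + 7)/(2(k+1)² + 7)] · 9/(3·4), which tends to 3/4 as k → ∞.
Thus R = 1/(3/4) = 4/3.
When x = -14/3, absolute convergence follows by limit comparison with Σ 1/k².
Endpoint x = -22/3: absolute convergence follows by limit comparison with Σ 1/k².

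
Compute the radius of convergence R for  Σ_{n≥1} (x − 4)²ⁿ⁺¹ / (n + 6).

R = 1

The ratio of consecutive coefficients is (n + 6)/((n+1) + 6) → 1.
Writing y = (x − 4)², the series in y has radius 1, so |x − 4| < √(1) = 1 and R = 1.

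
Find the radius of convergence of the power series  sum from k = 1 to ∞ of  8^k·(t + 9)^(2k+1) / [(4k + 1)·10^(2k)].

R = 5√2/2

By the ratio test, |a_{k+1}/a_k| = [(4k + 1)/(4(k+1) + 1)] · 8/100 → 2/25.
Successive powers of (t + 9) differ by 2, so the series converges when |t + 9|² · 2/25 < 1, i.e. |t + 9| < √(25/2). So R = 5√2/2.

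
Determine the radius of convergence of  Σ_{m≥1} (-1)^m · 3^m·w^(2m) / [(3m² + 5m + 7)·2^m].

R = √6/3

Apply the ratio test: |a_{m+1}| / |a_m| = [(3m² + 5m + 7)/(3(m+1)² + 5(m+1) + 7)] · 3/2, which tends to 3/2 as m → ∞.
Since the exponent of w increases by 2 each term, convergence requires |w|² < 2/3, hence R = √6/3.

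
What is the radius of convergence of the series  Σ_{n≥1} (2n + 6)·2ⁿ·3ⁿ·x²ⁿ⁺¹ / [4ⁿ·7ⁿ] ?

R = √42/3

The ratio of consecutive coefficients is [(2(n+1) + 6)/(2n + 6)] · 2·3/(4·7) → 3/14.
Successive powers of x differ by 2, so the series converges when |x|² · 3/14 < 1, i.e. |x| < √(14/3). So R = √42/3.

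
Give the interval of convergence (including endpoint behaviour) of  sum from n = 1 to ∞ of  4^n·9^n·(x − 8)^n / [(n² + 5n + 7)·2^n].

Apply the ratio test: |a_{n+1}| / |a_n| = [(n² + 5n + 7)/((n+1)² + 5(n+1) + 7)] · 4·9/2, which tends to 18 as n → ∞.
Thus R = 1/(18) = 1/18.
When x = 145/18, absolute convergence follows by limit comparison with Σ 1/n².
At x = 143/18: the series is dominated by a constant times Σ 1/n², which converges (p = 2 > 1).

[143/18, 145/18]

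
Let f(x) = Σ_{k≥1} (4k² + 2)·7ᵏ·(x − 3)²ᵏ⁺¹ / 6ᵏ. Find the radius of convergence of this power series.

Apply the ratio test: |a_{k+1}| / |a_k| = [(4(k+1)² + 2)/(4k² + 2)] · 7/6, which tends to 7/6 as k → ∞.
Successive powers of (x − 3) differ by 2, so the series converges when |x − 3|² · 7/6 < 1, i.e. |x − 3| < √(6/7). So R = √42/7.

R = √42/7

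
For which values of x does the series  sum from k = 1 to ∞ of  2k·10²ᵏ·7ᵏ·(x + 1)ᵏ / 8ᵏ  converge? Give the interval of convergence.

(-177/175, -173/175)

Ratio test: |a_{k+1}/a_k| = [2(k+1)/2k] · 100·7/8 → 175/2 as k → ∞.
Thus R = 1/(175/2) = 2/175.
Endpoint x = -173/175: the terms have absolute value of order k, which does not tend to 0, so the series diverges by the divergence test.
Check x = -177/175: the k-th term does not approach 0; divergence by the term test.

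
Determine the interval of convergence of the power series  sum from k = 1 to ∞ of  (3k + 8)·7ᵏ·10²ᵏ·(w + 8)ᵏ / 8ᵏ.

(-1402/175, -1398/175)

By the ratio test, |a_{k+1}/a_k| = [(3(k+1) + 8)/(3k + 8)] · 7·100/8 → 175/2.
Thus R = 1/(175/2) = 2/175.
Check w = -1398/175: the k-th term does not approach 0; divergence by the term test.
When w = -1402/175, the terms have absolute value of order k, which does not tend to 0, so the series diverges by the divergence test.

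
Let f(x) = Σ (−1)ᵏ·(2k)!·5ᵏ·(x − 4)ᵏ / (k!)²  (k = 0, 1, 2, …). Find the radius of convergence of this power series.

R = 1/20

Ratio test: |a_{k+1}/a_k| = (2k+1)·(2k+2)/(k+1)² · 5 → 20 as k → ∞.
Thus R = 1/(20) = 1/20.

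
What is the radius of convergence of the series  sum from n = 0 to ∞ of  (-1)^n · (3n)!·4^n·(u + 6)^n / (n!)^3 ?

R = 1/108

The ratio of consecutive coefficients is (3n+1)·(3n+2)·(3n+3)/(n+1)³ · 4 → 108.
Hence the series converges for |u + 6| < 1/(108) = 1/108, so the radius of convergence is 1/108.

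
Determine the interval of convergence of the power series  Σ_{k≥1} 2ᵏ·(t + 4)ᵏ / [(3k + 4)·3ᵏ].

[-11/2, -5/2)

By the ratio test, |a_{k+1}/a_k| = [(3k + 4)/(3(k+1) + 4)] · 2/3 → 2/3.
The series converges when 2/3 · |t + 4| < 1, giving R = 3/2.
Check t = -5/2: the terms behave like c/k; limit comparison with the harmonic series gives divergence.
At t = -11/2: the terms alternate in sign and decrease monotonically to 0 in absolute value (size ~ c/k), so the alternating series test gives convergence.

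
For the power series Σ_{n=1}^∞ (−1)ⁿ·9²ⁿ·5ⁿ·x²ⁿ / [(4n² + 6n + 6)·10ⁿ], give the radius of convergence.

R = √2/9

By the ratio test, |a_{n+1}/a_n| = [(4n² + 6n + 6)/(4(n+1)² + 6(n+1) + 6)] · 81·5/10 → 81/2.
Since the exponent of x increases by 2 each term, convergence requires |x|² < 2/81, hence R = √2/9.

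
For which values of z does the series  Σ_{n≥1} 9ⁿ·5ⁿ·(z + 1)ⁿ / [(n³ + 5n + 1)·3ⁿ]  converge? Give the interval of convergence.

Ratio test: |a_{n+1}/a_n| = [(n³ + 5n + 1)/((n+1)³ + 5(n+1) + 1)] · 9·5/3 → 15 as n → ∞.
Thus R = 1/(15) = 1/15.
When z = -14/15, the series is dominated by a constant times Σ 1/n³, which converges (p = 3 > 1).
Endpoint z = -16/15: the series is dominated by a constant times Σ 1/n³, which converges (p = 3 > 1).

[-16/15, -14/15]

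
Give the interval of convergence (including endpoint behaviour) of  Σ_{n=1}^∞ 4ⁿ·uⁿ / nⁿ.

Applying the root test, |a_n|^(1/n) = 4/n → 0.
Since the n-th root of |a_n| tends to 0, the series converges for all real u; R = ∞.

(−∞, ∞)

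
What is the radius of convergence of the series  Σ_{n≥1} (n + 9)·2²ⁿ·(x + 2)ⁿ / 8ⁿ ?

Ratio test: |a_{n+1}/a_n| = [((n+1) + 9)/(n + 9)] · 4/8 → 1/2 as n → ∞.
Convergence for |x + 2| · 1/2 < 1, i.e. |x + 2| < 2. So R = 2.

R = 2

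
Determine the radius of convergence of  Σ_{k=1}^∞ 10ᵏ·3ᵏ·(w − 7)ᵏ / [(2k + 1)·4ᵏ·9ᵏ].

Ratio test: |a_{k+1}/a_k| = [(2k + 1)/(2(k+1) + 1)] · 10·3/(4·9) → 5/6 as k → ∞.
Convergence for |w − 7| · 5/6 < 1, i.e. |w − 7| < 6/5. So R = 6/5.

R = 6/5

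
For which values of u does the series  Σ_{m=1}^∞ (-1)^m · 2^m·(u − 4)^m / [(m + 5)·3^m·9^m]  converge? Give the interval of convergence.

By the ratio test, |a_{m+1}/a_m| = [(m + 5)/((m+1) + 5)] · 2/(3·9) → 2/27.
Thus R = 1/(2/27) = 27/2.
Endpoint u = 35/2: the terms alternate in sign and decrease monotonically to 0 in absolute value (size ~ c/m), so the alternating series test gives convergence.
Check u = -19/2: the terms are asymptotic to a nonzero constant times 1/m, so the series diverges by limit comparison with Σ 1/m.

(-19/2, 35/2]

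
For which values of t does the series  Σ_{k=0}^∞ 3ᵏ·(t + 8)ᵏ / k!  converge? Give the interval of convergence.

(−∞, ∞)

Ratio test: |a_{k+1}/a_k| = 3 · 1/(k+1) → 0 as k → ∞.
The limit is 0, so the series converges for all t; R = ∞.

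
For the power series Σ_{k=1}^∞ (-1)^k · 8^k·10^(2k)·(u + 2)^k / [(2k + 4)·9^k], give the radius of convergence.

R = 9/800

By the ratio test, |a_{k+1}/a_k| = [(2k + 4)/(2(k+1) + 4)] · 8·100/9 → 800/9.
Thus R = 1/(800/9) = 9/800.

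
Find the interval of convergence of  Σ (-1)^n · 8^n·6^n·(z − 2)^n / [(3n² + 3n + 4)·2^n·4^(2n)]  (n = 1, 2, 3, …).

[4/3, 8/3]

Apply the ratio test: |a_{n+1}| / |a_n| = [(3n² + 3n + 4)/(3(n+1)² + 3(n+1) + 4)] · 8·6/(2·16), which tends to 3/2 as n → ∞.
Thus R = 1/(3/2) = 2/3.
When z = 8/3, the terms are on the order of 1/n², so the series converges absolutely by comparison with the p-series (p = 2 > 1).
Endpoint z = 4/3: absolute convergence follows by limit comparison with Σ 1/n².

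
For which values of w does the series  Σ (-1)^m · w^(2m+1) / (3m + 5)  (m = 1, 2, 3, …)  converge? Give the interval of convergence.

Ratio test: |a_{m+1}/a_m| = (3m + 5)/(3(m+1) + 5) → 1 as m → ∞.
Since the exponent of w increases by 2 each term, convergence requires |w|² < 1, hence R = 1.
Check w = 1: the terms alternate in sign and decrease monotonically to 0 in absolute value (size ~ c/m), so the alternating series test gives convergence.
Check w = -1: the terms alternate in sign and decrease monotonically to 0 in absolute value (size ~ c/m), so the alternating series test gives convergence.

[-1, 1]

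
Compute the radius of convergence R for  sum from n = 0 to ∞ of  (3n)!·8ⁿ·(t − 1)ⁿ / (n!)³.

R = 1/216

By the ratio test, |a_{n+1}/a_n| = (3n+1)·(3n+2)·(3n+3)/(n+1)³ · 8 → 216.
The series converges when 216 · |t − 1| < 1, giving R = 1/216.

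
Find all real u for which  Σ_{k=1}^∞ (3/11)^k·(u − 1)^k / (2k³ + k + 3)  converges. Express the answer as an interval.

[-8/3, 14/3]

Ratio test: |a_{k+1}/a_k| = [(2k³ + k + 3)/(2(k+1)³ + (k+1) + 3)] · 3/11 → 3/11 as k → ∞.
The series converges when 3/11 · |u − 1| < 1, giving R = 11/3.
When u = 14/3, absolute convergence follows by limit comparison with Σ 1/k³.
When u = -8/3, the terms are on the order of 1/k³, so the series converges absolutely by comparison with the p-series (p = 3 > 1).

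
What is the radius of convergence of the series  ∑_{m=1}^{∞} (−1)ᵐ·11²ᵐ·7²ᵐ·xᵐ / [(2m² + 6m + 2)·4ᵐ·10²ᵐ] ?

The ratio of consecutive coefficients is [(2m² + 6m + 2)/(2(m+1)² + 6(m+1) + 2)] · 121·49/(4·100) → 5929/400.
Thus R = 1/(5929/400) = 400/5929.

R = 400/5929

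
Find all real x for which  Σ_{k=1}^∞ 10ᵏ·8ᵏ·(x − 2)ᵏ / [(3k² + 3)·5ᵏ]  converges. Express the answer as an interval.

By the ratio test, |a_{k+1}/a_k| = [(3k² + 3)/(3(k+1)² + 3)] · 10·8/5 → 16.
Hence the series converges for |x − 2| < 1/(16) = 1/16, so the radius of convergence is 1/16.
Endpoint x = 33/16: the terms are on the order of 1/k², so the series converges absolutely by comparison with the p-series (p = 2 > 1).
At x = 31/16: the terms are on the order of 1/k², so the series converges absolutely by comparison with the p-series (p = 2 > 1).

[31/16, 33/16]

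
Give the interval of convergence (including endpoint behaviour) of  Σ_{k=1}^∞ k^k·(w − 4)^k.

By the Cauchy root test, |a_k|^(1/k) = k → ∞.
Since the k-th root of |a_k| is unbounded, the series converges only at w = 4; R = 0.

{4}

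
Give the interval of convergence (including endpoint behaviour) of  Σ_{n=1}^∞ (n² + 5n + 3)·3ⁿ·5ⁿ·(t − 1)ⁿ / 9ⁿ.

(2/5, 8/5)

The ratio of consecutive coefficients is [((n+1)² + 5(n+1) + 3)/(n² + 5n + 3)] · 3·5/9 → 5/3.
Thus R = 1/(5/3) = 3/5.
Endpoint t = 8/5: the terms do not tend to 0, so the series diverges.
Endpoint t = 2/5: the terms have absolute value of order n², which does not tend to 0, so the series diverges by the divergence test.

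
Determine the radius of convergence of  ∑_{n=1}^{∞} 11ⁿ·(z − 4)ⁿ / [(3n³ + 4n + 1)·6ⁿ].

Ratio test: |a_{n+1}/a_n| = [(3n³ + 4n + 1)/(3(n+1)³ + 4(n+1) + 1)] · 11/6 → 11/6 as n → ∞.
The series converges when 11/6 · |z − 4| < 1, giving R = 6/11.

R = 6/11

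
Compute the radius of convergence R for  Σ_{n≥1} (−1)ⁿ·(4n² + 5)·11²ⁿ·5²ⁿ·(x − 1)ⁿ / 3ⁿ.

R = 3/3025

By the ratio test, |a_{n+1}/a_n| = [(4(n+1)² + 5)/(4n² + 5)] · 121·25/3 → 3025/3.
The series converges when 3025/3 · |x − 1| < 1, giving R = 3/3025.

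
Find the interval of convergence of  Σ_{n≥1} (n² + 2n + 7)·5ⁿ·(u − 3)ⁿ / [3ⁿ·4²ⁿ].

Apply the ratio test: |a_{n+1}| / |a_n| = [((n+1)² + 2(n+1) + 7)/(n² + 2n + 7)] · 5/(3·16), which tends to 5/48 as n → ∞.
Thus R = 1/(5/48) = 48/5.
Endpoint u = 63/5: the terms do not tend to 0, so the series diverges.
Endpoint u = -33/5: the terms do not tend to 0, so the series diverges.

(-33/5, 63/5)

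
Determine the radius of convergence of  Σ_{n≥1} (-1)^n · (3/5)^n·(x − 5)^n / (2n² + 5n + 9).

R = 5/3

The ratio of consecutive coefficients is [(2n² + 5n + 9)/(2(n+1)² + 5(n+1) + 9)] · 3/5 → 3/5.
Thus R = 1/(3/5) = 5/3.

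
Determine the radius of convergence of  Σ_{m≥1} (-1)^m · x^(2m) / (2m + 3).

Apply the ratio test: |a_{m+1}| / |a_m| = (2m + 3)/(2(m+1) + 3), which tends to 1 as m → ∞.
Writing y = x², the series in y has radius 1, so |x| < √(1) = 1 and R = 1.

R = 1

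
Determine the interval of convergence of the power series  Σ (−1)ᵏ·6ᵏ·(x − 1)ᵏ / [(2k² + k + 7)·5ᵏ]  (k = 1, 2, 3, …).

The ratio of consecutive coefficients is [(2k² + k + 7)/(2(k+1)² + (k+1) + 7)] · 6/5 → 6/5.
Thus R = 1/(6/5) = 5/6.
Endpoint x = 11/6: the series is dominated by a constant times Σ 1/k², which converges (p = 2 > 1).
Check x = 1/6: the terms are on the order of 1/k², so the series converges absolutely by comparison with the p-series (p = 2 > 1).

[1/6, 11/6]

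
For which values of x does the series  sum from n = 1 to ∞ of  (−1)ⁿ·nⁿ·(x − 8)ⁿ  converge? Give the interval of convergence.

{8}

Applying the root test, |a_n|^(1/n) = n → ∞.
The root grows without bound, so R = 0 (convergence only at x = 8).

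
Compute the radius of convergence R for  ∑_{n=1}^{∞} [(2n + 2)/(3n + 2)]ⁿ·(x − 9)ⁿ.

R = 3/2

Applying the root test, |a_n|^(1/n) = (2n + 2)/(3n + 2) → 2/3.
Thus R = 1/(2/3) = 3/2.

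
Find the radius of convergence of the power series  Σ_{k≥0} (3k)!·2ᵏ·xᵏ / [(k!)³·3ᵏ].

R = 1/18

Ratio test: |a_{k+1}/a_k| = (3k+1)·(3k+2)·(3k+3)/(k+1)³ · 2/3 → 18 as k → ∞.
Convergence for |x| · 18 < 1, i.e. |x| < 1/18. So R = 1/18.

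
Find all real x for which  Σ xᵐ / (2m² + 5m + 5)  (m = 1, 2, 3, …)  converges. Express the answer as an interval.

Apply the ratio test: |a_{m+1}| / |a_m| = (2m² + 5m + 5)/(2(m+1)² + 5(m+1) + 5), which tends to 1 as m → ∞.
Convergence for |x| < 1, so R = 1.
At x = 1: absolute convergence follows by limit comparison with Σ 1/m².
Check x = -1: absolute convergence follows by limit comparison with Σ 1/m².

[-1, 1]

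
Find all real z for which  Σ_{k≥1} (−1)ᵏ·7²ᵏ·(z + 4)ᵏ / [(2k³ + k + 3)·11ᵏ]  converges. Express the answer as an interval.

By the ratio test, |a_{k+1}/a_k| = [(2k³ + k + 3)/(2(k+1)³ + (k+1) + 3)] · 49/11 → 49/11.
Convergence for |z + 4| · 49/11 < 1, i.e. |z + 4| < 11/49. So R = 11/49.
Check z = -185/49: absolute convergence follows by limit comparison with Σ 1/k³.
Check z = -207/49: absolute convergence follows by limit comparison with Σ 1/k³.

[-207/49, -185/49]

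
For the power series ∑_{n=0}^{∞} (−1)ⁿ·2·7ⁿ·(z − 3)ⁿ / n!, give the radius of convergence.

R = ∞

Ratio test: |a_{n+1}/a_n| = 2/2 · 7 · 1/(n+1) → 0 as n → ∞.
The ratio tends to 0 regardless of z, hence R = ∞.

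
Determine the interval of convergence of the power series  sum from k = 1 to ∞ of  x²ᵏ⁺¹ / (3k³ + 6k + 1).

Apply the ratio test: |a_{k+1}| / |a_k| = (3k³ + 6k + 1)/(3(k+1)³ + 6(k+1) + 1), which tends to 1 as k → ∞.
Writing y = x², the series in y has radius 1, so |x| < √(1) = 1 and R = 1.
When x = 1, absolute convergence follows by limit comparison with Σ 1/k³.
At x = -1: absolute convergence follows by limit comparison with Σ 1/k³.

[-1, 1]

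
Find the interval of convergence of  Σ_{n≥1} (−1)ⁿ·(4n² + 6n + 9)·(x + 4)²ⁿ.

By the ratio test, |a_{n+1}/a_n| = (4(n+1)² + 6(n+1) + 9)/(4n² + 6n + 9) → 1.
Writing y = (x + 4)², the series in y has radius 1, so |x + 4| < √(1) = 1 and R = 1.
Endpoint x = -3: the n-th term does not approach 0; divergence by the term test.
At x = -5: the terms have absolute value of order n², which does not tend to 0, so the series diverges by the divergence test.

(-5, -3)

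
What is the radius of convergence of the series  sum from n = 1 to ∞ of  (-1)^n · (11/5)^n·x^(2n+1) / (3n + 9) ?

R = √55/11

The ratio of consecutive coefficients is [(3n + 9)/(3(n+1) + 9)] · 11/5 → 11/5.
Writing y = x², the series in y has radius 5/11, so |x| < √(5/11) and R = √55/11.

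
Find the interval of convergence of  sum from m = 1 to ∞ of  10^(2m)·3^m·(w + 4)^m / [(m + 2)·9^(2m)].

[-427/100, -373/100)

The ratio of consecutive coefficients is [(m + 2)/((m+1) + 2)] · 100·3/81 → 100/27.
Convergence for |w + 4| · 100/27 < 1, i.e. |w + 4| < 27/100. So R = 27/100.
Check w = -373/100: the terms are asymptotic to a nonzero constant times 1/m, so the series diverges by limit comparison with Σ 1/m.
At w = -427/100: an alternating series whose terms decrease to 0 in absolute value, so it converges by the Leibniz criterion.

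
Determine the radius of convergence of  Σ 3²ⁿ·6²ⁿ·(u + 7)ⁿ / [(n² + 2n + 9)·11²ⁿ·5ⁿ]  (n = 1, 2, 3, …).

By the ratio test, |a_{n+1}/a_n| = [(n² + 2n + 9)/((n+1)² + 2(n+1) + 9)] · 9·36/(121·5) → 324/605.
Thus R = 1/(324/605) = 605/324.

R = 605/324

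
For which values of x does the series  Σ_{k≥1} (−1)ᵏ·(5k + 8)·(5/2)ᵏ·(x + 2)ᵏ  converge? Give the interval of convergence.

(-12/5, -8/5)

The ratio of consecutive coefficients is [(5(k+1) + 8)/(5k + 8)] · 5/2 → 5/2.
Convergence for |x + 2| · 5/2 < 1, i.e. |x + 2| < 2/5. So R = 2/5.
When x = -8/5, the terms have absolute value of order k, which does not tend to 0, so the series diverges by the divergence test.
Endpoint x = -12/5: the terms have absolute value of order k, which does not tend to 0, so the series diverges by the divergence test.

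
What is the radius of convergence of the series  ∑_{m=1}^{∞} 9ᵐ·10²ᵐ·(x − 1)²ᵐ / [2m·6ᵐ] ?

Ratio test: |a_{m+1}/a_m| = [2m/2(m+1)] · 9·100/6 → 150 as m → ∞.
Since the exponent of (x − 1) increases by 2 each term, convergence requires |x − 1|² < 1/150, hence R = √6/30.

R = √6/30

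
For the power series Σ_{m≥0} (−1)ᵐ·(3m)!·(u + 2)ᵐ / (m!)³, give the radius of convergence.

R = 1/27

Apply the ratio test: |a_{m+1}| / |a_m| = (3m+1)·(3m+2)·(3m+3)/(m+1)³, which tends to 27 as m → ∞.
Hence the series converges for |u + 2| < 1/(27) = 1/27, so the radius of convergence is 1/27.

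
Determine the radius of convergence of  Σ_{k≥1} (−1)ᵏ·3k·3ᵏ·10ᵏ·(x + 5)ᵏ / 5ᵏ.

By the ratio test, |a_{k+1}/a_k| = [3(k+1)/3k] · 3·10/5 → 6.
Convergence for |x + 5| · 6 < 1, i.e. |x + 5| < 1/6. So R = 1/6.

R = 1/6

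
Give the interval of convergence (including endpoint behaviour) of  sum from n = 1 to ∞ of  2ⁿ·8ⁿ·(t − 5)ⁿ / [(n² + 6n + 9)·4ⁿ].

By the ratio test, |a_{n+1}/a_n| = [(n² + 6n + 9)/((n+1)² + 6(n+1) + 9)] · 2·8/4 → 4.
The series converges when 4 · |t − 5| < 1, giving R = 1/4.
Check t = 21/4: absolute convergence follows by limit comparison with Σ 1/n².
When t = 19/4, absolute convergence follows by limit comparison with Σ 1/n².

[19/4, 21/4]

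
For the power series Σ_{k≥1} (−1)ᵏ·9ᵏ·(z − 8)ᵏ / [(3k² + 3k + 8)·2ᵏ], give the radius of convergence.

The ratio of consecutive coefficients is [(3k² + 3k + 8)/(3(k+1)² + 3(k+1) + 8)] · 9/2 → 9/2.
Thus R = 1/(9/2) = 2/9.

R = 2/9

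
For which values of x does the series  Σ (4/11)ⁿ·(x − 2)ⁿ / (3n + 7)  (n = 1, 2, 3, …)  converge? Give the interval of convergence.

[-3/4, 19/4)

By the ratio test, |a_{n+1}/a_n| = [(3n + 7)/(3(n+1) + 7)] · 4/11 → 4/11.
Convergence for |x − 2| · 4/11 < 1, i.e. |x − 2| < 11/4. So R = 11/4.
At x = 19/4: the terms behave like c/n; limit comparison with the harmonic series gives divergence.
Check x = -3/4: convergence follows from the alternating series test (terms decrease monotonically to 0).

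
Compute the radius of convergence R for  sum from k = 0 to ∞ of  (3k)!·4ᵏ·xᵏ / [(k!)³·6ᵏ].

R = 1/18

By the ratio test, |a_{k+1}/a_k| = (3k+1)·(3k+2)·(3k+3)/(k+1)³ · 4/6 → 18.
Thus R = 1/(18) = 1/18.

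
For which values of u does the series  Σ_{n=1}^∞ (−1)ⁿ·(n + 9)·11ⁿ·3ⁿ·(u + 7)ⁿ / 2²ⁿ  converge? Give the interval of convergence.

Ratio test: |a_{n+1}/a_n| = [((n+1) + 9)/(n + 9)] · 11·3/4 → 33/4 as n → ∞.
Hence the series converges for |u + 7| < 1/(33/4) = 4/33, so the radius of convergence is 4/33.
Endpoint u = -227/33: the terms have absolute value of order n, which does not tend to 0, so the series diverges by the divergence test.
When u = -235/33, the terms have absolute value of order n, which does not tend to 0, so the series diverges by the divergence test.

(-235/33, -227/33)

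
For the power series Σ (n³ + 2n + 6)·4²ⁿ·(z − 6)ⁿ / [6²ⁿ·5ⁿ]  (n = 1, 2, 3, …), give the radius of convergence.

R = 45/4

By the ratio test, |a_{n+1}/a_n| = [((n+1)³ + 2(n+1) + 6)/(n³ + 2n + 6)] · 16/(36·5) → 4/45.
Convergence for |z − 6| · 4/45 < 1, i.e. |z − 6| < 45/4. So R = 45/4.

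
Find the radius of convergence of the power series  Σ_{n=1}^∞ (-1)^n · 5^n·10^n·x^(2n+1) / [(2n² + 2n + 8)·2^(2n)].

Ratio test: |a_{n+1}/a_n| = [(2n² + 2n + 8)/(2(n+1)² + 2(n+1) + 8)] · 5·10/4 → 25/2 as n → ∞.
Writing y = x², the series in y has radius 2/25, so |x| < √(2/25) and R = √2/5.

R = √2/5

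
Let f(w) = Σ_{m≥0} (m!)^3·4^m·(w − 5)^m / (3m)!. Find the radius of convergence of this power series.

R = 27/4

Ratio test: |a_{m+1}/a_m| = (m+1)³/[(3m+1)·(3m+2)·(3m+3)] · 4 → 4/27 as m → ∞.
The series converges when 4/27 · |w − 5| < 1, giving R = 27/4.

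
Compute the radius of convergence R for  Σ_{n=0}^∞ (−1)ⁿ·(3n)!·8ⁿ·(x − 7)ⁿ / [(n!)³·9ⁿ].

R = 1/24

Apply the ratio test: |a_{n+1}| / |a_n| = (3n+1)·(3n+2)·(3n+3)/(n+1)³ · 8/9, which tends to 24 as n → ∞.
Convergence for |x − 7| · 24 < 1, i.e. |x − 7| < 1/24. So R = 1/24.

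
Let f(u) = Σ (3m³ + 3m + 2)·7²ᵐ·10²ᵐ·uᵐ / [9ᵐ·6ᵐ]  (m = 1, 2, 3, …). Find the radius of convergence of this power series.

R = 27/2450

Ratio test: |a_{m+1}/a_m| = [(3(m+1)³ + 3(m+1) + 2)/(3m³ + 3m + 2)] · 49·100/(9·6) → 2450/27 as m → ∞.
Thus R = 1/(2450/27) = 27/2450.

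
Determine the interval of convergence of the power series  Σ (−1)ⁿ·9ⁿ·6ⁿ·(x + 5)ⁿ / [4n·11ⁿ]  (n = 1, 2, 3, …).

Ratio test: |a_{n+1}/a_n| = [4n/4(n+1)] · 9·6/11 → 54/11 as n → ∞.
Thus R = 1/(54/11) = 11/54.
Endpoint x = -259/54: the terms alternate in sign and decrease monotonically to 0 in absolute value (size ~ c/n), so the alternating series test gives convergence.
When x = -281/54, comparison with the harmonic series Σ 1/n shows the series diverges.

(-281/54, -259/54]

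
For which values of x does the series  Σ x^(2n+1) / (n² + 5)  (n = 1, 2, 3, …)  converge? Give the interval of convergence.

[-1, 1]

Ratio test: |a_{n+1}/a_n| = (n² + 5)/((n+1)² + 5) → 1 as n → ∞.
Successive powers of x differ by 2, so the series converges when |x|² · 1 < 1, i.e. |x| < √(1) = 1. So R = 1.
Check x = 1: absolute convergence follows by limit comparison with Σ 1/n².
Check x = -1: the series is dominated by a constant times Σ 1/n², which converges (p = 2 > 1).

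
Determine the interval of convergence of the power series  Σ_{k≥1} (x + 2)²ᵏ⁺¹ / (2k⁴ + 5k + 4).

By the ratio test, |a_{k+1}/a_k| = (2k⁴ + 5k + 4)/(2(k+1)⁴ + 5(k+1) + 4) → 1.
Writing y = (x + 2)², the series in y has radius 1, so |x + 2| < √(1) = 1 and R = 1.
Endpoint x = -1: the terms are on the order of 1/k⁴, so the series converges absolutely by comparison with the p-series (p = 4 > 1).
When x = -3, the terms are on the order of 1/k⁴, so the series converges absolutely by comparison with the p-series (p = 4 > 1).

[-3, -1]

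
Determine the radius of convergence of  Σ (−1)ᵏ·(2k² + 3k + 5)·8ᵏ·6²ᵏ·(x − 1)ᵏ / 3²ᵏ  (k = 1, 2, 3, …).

Ratio test: |a_{k+1}/a_k| = [(2(k+1)² + 3(k+1) + 5)/(2k² + 3k + 5)] · 8·36/9 → 32 as k → ∞.
Convergence for |x − 1| · 32 < 1, i.e. |x − 1| < 1/32. So R = 1/32.

R = 1/32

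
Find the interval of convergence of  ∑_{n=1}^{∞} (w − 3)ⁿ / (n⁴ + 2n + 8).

[2, 4]

The ratio of consecutive coefficients is (n⁴ + 2n + 8)/((n+1)⁴ + 2(n+1) + 8) → 1.
So the series converges when |w − 3| < 1 and diverges when |w − 3| > 1; R = 1.
Check w = 4: the series is dominated by a constant times Σ 1/n⁴, which converges (p = 4 > 1).
Check w = 2: the series is dominated by a constant times Σ 1/n⁴, which converges (p = 4 > 1).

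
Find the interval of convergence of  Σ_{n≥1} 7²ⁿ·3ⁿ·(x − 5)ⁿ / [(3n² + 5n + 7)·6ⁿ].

Apply the ratio test: |a_{n+1}| / |a_n| = [(3n² + 5n + 7)/(3(n+1)² + 5(n+1) + 7)] · 49·3/6, which tends to 49/2 as n → ∞.
Hence the series converges for |x − 5| < 1/(49/2) = 2/49, so the radius of convergence is 2/49.
At x = 247/49: the terms are on the order of 1/n², so the series converges absolutely by comparison with the p-series (p = 2 > 1).
At x = 243/49: the terms are on the order of 1/n², so the series converges absolutely by comparison with the p-series (p = 2 > 1).

[243/49, 247/49]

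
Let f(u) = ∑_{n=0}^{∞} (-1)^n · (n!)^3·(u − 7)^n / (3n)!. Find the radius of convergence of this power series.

Ratio test: |a_{n+1}/a_n| = (n+1)³/[(3n+1)·(3n+2)·(3n+3)] → 1/27 as n → ∞.
Thus R = 1/(1/27) = 27.

R = 27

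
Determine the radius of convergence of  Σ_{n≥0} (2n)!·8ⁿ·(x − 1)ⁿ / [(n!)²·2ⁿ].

By the ratio test, |a_{n+1}/a_n| = (2n+1)·(2n+2)/(n+1)² · 8/2 → 16.
The series converges when 16 · |x − 1| < 1, giving R = 1/16.

R = 1/16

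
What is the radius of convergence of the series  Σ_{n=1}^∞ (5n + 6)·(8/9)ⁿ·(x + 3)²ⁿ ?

R = 3√2/4

By the ratio test, |a_{n+1}/a_n| = [(5(n+1) + 6)/(5n + 6)] · 8/9 → 8/9.
Since the exponent of (x + 3) increases by 2 each term, convergence requires |x + 3|² < 9/8, hence R = 3√2/4.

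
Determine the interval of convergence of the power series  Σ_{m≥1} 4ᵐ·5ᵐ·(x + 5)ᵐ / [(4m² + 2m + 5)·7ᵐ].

[-107/20, -93/20]

Apply the ratio test: |a_{m+1}| / |a_m| = [(4m² + 2m + 5)/(4(m+1)² + 2(m+1) + 5)] · 4·5/7, which tends to 20/7 as m → ∞.
Thus R = 1/(20/7) = 7/20.
At x = -93/20: the series is dominated by a constant times Σ 1/m², which converges (p = 2 > 1).
Check x = -107/20: the series is dominated by a constant times Σ 1/m², which converges (p = 2 > 1).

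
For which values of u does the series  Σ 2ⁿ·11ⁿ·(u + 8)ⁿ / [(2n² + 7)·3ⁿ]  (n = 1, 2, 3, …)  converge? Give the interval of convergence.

By the ratio test, |a_{n+1}/a_n| = [(2n² + 7)/(2(n+1)² + 7)] · 2·11/3 → 22/3.
Thus R = 1/(22/3) = 3/22.
At u = -173/22: the terms are on the order of 1/n², so the series converges absolutely by comparison with the p-series (p = 2 > 1).
When u = -179/22, absolute convergence follows by limit comparison with Σ 1/n².

[-179/22, -173/22]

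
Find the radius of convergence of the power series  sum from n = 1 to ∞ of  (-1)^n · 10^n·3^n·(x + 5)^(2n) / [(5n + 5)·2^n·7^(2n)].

R = 7√15/15

Apply the ratio test: |a_{n+1}| / |a_n| = [(5n + 5)/(5(n+1) + 5)] · 10·3/(2·49), which tends to 15/49 as n → ∞.
Successive powers of (x + 5) differ by 2, so the series converges when |x + 5|² · 15/49 < 1, i.e. |x + 5| < √(49/15). So R = 7√15/15.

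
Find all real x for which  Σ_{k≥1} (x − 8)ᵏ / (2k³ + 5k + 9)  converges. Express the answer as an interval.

[7, 9]

Ratio test: |a_{k+1}/a_k| = (2k³ + 5k + 9)/(2(k+1)³ + 5(k+1) + 9) → 1 as k → ∞.
Convergence for |x − 8| < 1, so R = 1.
When x = 9, absolute convergence follows by limit comparison with Σ 1/k³.
When x = 7, the terms are on the order of 1/k³, so the series converges absolutely by comparison with the p-series (p = 3 > 1).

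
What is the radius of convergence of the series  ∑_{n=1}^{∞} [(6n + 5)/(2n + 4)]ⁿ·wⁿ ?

R = 1/3

By the Cauchy root test, |a_n|^(1/n) = (6n + 5)/(2n + 4) → 3.
Thus R = 1/(3) = 1/3.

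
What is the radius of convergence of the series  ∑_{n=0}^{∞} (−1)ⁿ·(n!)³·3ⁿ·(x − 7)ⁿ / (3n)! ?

By the ratio test, |a_{n+1}/a_n| = (n+1)³/[(3n+1)·(3n+2)·(3n+3)] · 3 → 1/9.
Thus R = 1/(1/9) = 9.

R = 9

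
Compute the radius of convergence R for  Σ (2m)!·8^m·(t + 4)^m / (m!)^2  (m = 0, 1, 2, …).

R = 1/32

Ratio test: |a_{m+1}/a_m| = (2m+1)·(2m+2)/(m+1)² · 8 → 32 as m → ∞.
The series converges when 32 · |t + 4| < 1, giving R = 1/32.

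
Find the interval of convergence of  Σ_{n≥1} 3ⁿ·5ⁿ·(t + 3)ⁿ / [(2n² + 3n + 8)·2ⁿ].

[-47/15, -43/15]

By the ratio test, |a_{n+1}/a_n| = [(2n² + 3n + 8)/(2(n+1)² + 3(n+1) + 8)] · 3·5/2 → 15/2.
Convergence for |t + 3| · 15/2 < 1, i.e. |t + 3| < 2/15. So R = 2/15.
At t = -43/15: the terms are on the order of 1/n², so the series converges absolutely by comparison with the p-series (p = 2 > 1).
When t = -47/15, the series is dominated by a constant times Σ 1/n², which converges (p = 2 > 1).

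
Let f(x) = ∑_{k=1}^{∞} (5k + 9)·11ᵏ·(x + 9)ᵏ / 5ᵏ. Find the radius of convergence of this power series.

R = 5/11

Ratio test: |a_{k+1}/a_k| = [(5(k+1) + 9)/(5k + 9)] · 11/5 → 11/5 as k → ∞.
Thus R = 1/(11/5) = 5/11.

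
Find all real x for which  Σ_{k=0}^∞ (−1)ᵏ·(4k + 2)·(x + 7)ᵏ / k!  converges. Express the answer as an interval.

By the ratio test, |a_{k+1}/a_k| = (4(k+1) + 2)/(4k + 2) · 1/(k+1) → 0.
The limit is 0, so the series converges for all x; R = ∞.

(−∞, ∞)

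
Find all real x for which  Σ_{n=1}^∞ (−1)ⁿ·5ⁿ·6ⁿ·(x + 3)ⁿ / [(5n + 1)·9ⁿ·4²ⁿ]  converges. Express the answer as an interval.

(-39/5, 9/5]

By the ratio test, |a_{n+1}/a_n| = [(5n + 1)/(5(n+1) + 1)] · 5·6/(9·16) → 5/24.
Convergence for |x + 3| · 5/24 < 1, i.e. |x + 3| < 24/5. So R = 24/5.
When x = 9/5, convergence follows from the alternating series test (terms decrease monotonically to 0).
Endpoint x = -39/5: the terms are asymptotic to a nonzero constant times 1/n, so the series diverges by limit comparison with Σ 1/n.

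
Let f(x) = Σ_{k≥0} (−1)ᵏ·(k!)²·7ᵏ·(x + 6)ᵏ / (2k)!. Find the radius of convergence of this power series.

R = 4/7

Apply the ratio test: |a_{k+1}| / |a_k| = (k+1)²/[(2k+1)·(2k+2)] · 7, which tends to 7/4 as k → ∞.
Thus R = 1/(7/4) = 4/7.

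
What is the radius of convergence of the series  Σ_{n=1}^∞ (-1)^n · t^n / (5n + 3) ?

R = 1

Ratio test: |a_{n+1}/a_n| = (5n + 3)/(5(n+1) + 3) → 1 as n → ∞.
Convergence for |t| < 1, so R = 1.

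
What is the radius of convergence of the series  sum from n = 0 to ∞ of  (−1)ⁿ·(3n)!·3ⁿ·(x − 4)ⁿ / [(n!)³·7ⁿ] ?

R = 7/81

Apply the ratio test: |a_{n+1}| / |a_n| = (3n+1)·(3n+2)·(3n+3)/(n+1)³ · 3/7, which tends to 81/7 as n → ∞.
Convergence for |x − 4| · 81/7 < 1, i.e. |x − 4| < 7/81. So R = 7/81.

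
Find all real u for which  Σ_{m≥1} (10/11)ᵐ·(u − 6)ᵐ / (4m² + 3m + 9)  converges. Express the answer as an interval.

[49/10, 71/10]

By the ratio test, |a_{m+1}/a_m| = [(4m² + 3m + 9)/(4(m+1)² + 3(m+1) + 9)] · 10/11 → 10/11.
The series converges when 10/11 · |u − 6| < 1, giving R = 11/10.
Endpoint u = 71/10: the series is dominated by a constant times Σ 1/m², which converges (p = 2 > 1).
Check u = 49/10: absolute convergence follows by limit comparison with Σ 1/m².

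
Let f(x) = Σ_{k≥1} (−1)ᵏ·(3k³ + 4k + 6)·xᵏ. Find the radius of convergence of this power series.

R = 1

Apply the ratio test: |a_{k+1}| / |a_k| = (3(k+1)³ + 4(k+1) + 6)/(3k³ + 4k + 6), which tends to 1 as k → ∞.
Convergence for |x| < 1, so R = 1.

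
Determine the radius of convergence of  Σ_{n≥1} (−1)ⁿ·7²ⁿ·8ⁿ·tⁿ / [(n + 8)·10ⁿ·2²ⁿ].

Ratio test: |a_{n+1}/a_n| = [(n + 8)/((n+1) + 8)] · 49·8/(10·4) → 49/5 as n → ∞.
The series converges when 49/5 · |t| < 1, giving R = 5/49.

R = 5/49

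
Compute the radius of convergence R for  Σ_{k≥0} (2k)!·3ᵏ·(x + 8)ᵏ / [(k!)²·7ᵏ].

R = 7/12

Apply the ratio test: |a_{k+1}| / |a_k| = (2k+1)·(2k+2)/(k+1)² · 3/7, which tends to 12/7 as k → ∞.
Thus R = 1/(12/7) = 7/12.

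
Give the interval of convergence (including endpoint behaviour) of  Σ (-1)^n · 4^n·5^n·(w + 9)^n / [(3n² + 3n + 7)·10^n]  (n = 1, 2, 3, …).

[-19/2, -17/2]

The ratio of consecutive coefficients is [(3n² + 3n + 7)/(3(n+1)² + 3(n+1) + 7)] · 4·5/10 → 2.
Hence the series converges for |w + 9| < 1/(2) = 1/2, so the radius of convergence is 1/2.
Check w = -17/2: the terms are on the order of 1/n², so the series converges absolutely by comparison with the p-series (p = 2 > 1).
Check w = -19/2: absolute convergence follows by limit comparison with Σ 1/n².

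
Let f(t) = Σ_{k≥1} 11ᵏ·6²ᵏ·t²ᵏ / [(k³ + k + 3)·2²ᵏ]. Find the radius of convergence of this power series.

R = √11/33

Ratio test: |a_{k+1}/a_k| = [(k³ + k + 3)/((k+1)³ + (k+1) + 3)] · 11·36/4 → 99 as k → ∞.
Writing y = t², the series in y has radius 1/99, so |t| < √(1/99) and R = √11/33.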